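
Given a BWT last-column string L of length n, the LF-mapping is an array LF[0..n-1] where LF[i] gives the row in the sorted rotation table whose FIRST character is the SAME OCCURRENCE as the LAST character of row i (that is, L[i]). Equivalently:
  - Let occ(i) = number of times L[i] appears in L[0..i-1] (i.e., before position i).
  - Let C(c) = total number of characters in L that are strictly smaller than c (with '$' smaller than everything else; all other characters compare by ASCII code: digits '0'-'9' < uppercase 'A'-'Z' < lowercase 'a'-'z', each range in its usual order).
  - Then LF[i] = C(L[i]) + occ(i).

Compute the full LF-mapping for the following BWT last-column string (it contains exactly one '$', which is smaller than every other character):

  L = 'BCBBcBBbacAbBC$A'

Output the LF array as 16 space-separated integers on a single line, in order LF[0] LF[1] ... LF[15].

Char counts: '$':1, 'A':2, 'B':6, 'C':2, 'a':1, 'b':2, 'c':2
C (first-col start): C('$')=0, C('A')=1, C('B')=3, C('C')=9, C('a')=11, C('b')=12, C('c')=14
L[0]='B': occ=0, LF[0]=C('B')+0=3+0=3
L[1]='C': occ=0, LF[1]=C('C')+0=9+0=9
L[2]='B': occ=1, LF[2]=C('B')+1=3+1=4
L[3]='B': occ=2, LF[3]=C('B')+2=3+2=5
L[4]='c': occ=0, LF[4]=C('c')+0=14+0=14
L[5]='B': occ=3, LF[5]=C('B')+3=3+3=6
L[6]='B': occ=4, LF[6]=C('B')+4=3+4=7
L[7]='b': occ=0, LF[7]=C('b')+0=12+0=12
L[8]='a': occ=0, LF[8]=C('a')+0=11+0=11
L[9]='c': occ=1, LF[9]=C('c')+1=14+1=15
L[10]='A': occ=0, LF[10]=C('A')+0=1+0=1
L[11]='b': occ=1, LF[11]=C('b')+1=12+1=13
L[12]='B': occ=5, LF[12]=C('B')+5=3+5=8
L[13]='C': occ=1, LF[13]=C('C')+1=9+1=10
L[14]='$': occ=0, LF[14]=C('$')+0=0+0=0
L[15]='A': occ=1, LF[15]=C('A')+1=1+1=2

Answer: 3 9 4 5 14 6 7 12 11 15 1 13 8 10 0 2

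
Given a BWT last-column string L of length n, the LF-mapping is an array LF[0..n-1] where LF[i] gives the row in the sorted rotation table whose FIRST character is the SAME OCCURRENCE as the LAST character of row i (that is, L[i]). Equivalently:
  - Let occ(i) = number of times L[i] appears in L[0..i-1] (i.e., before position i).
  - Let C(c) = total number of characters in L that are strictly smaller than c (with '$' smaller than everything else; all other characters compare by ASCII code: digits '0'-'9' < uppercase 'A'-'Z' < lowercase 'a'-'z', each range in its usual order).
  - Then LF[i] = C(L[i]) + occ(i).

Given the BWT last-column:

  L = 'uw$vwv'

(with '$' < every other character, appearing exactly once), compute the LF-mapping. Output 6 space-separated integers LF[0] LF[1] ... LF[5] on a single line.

Char counts: '$':1, 'u':1, 'v':2, 'w':2
C (first-col start): C('$')=0, C('u')=1, C('v')=2, C('w')=4
L[0]='u': occ=0, LF[0]=C('u')+0=1+0=1
L[1]='w': occ=0, LF[1]=C('w')+0=4+0=4
L[2]='$': occ=0, LF[2]=C('$')+0=0+0=0
L[3]='v': occ=0, LF[3]=C('v')+0=2+0=2
L[4]='w': occ=1, LF[4]=C('w')+1=4+1=5
L[5]='v': occ=1, LF[5]=C('v')+1=2+1=3

Answer: 1 4 0 2 5 3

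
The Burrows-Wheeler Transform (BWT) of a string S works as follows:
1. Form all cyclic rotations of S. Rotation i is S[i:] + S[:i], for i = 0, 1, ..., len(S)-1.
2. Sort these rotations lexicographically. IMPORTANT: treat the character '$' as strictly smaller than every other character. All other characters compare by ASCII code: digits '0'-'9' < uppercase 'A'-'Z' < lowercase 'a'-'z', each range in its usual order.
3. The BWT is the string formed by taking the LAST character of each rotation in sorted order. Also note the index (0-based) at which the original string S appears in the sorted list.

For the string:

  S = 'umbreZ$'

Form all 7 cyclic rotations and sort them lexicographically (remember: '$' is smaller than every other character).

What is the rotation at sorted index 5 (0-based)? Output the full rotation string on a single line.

Answer: reZ$umb

Derivation:
All 7 rotations (rotation i = S[i:]+S[:i]):
  rot[0] = umbreZ$
  rot[1] = mbreZ$u
  rot[2] = breZ$um
  rot[3] = reZ$umb
  rot[4] = eZ$umbr
  rot[5] = Z$umbre
  rot[6] = $umbreZ
Sorted (with $ < everything):
  sorted[0] = $umbreZ
  sorted[1] = Z$umbre
  sorted[2] = breZ$um
  sorted[3] = eZ$umbr
  sorted[4] = mbreZ$u
  sorted[5] = reZ$umb
  sorted[6] = umbreZ$
sorted[5] = reZ$umb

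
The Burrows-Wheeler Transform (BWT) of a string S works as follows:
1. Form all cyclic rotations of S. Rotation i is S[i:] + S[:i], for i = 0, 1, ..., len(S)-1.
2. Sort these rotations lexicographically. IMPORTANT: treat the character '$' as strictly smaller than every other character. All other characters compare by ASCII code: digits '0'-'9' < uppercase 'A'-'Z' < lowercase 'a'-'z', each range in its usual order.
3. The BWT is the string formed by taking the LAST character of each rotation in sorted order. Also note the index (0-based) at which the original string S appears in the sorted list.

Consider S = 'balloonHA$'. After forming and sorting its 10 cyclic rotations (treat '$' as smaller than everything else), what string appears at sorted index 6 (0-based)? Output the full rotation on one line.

Answer: loonHA$bal

Derivation:
All 10 rotations (rotation i = S[i:]+S[:i]):
  rot[0] = balloonHA$
  rot[1] = alloonHA$b
  rot[2] = lloonHA$ba
  rot[3] = loonHA$bal
  rot[4] = oonHA$ball
  rot[5] = onHA$ballo
  rot[6] = nHA$balloo
  rot[7] = HA$balloon
  rot[8] = A$balloonH
  rot[9] = $balloonHA
Sorted (with $ < everything):
  sorted[0] = $balloonHA
  sorted[1] = A$balloonH
  sorted[2] = HA$balloon
  sorted[3] = alloonHA$b
  sorted[4] = balloonHA$
  sorted[5] = lloonHA$ba
  sorted[6] = loonHA$bal
  sorted[7] = nHA$balloo
  sorted[8] = onHA$ballo
  sorted[9] = oonHA$ball
sorted[6] = loonHA$bal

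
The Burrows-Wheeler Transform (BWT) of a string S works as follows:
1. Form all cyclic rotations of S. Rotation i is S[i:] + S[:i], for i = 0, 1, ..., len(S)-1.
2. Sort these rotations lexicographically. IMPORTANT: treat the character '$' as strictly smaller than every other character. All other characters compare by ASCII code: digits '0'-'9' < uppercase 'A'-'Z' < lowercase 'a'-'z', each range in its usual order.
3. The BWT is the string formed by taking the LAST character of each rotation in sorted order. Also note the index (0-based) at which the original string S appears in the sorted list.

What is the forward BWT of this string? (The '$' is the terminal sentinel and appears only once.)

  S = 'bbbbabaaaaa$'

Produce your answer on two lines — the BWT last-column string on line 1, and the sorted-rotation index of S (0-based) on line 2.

Answer: aaaaabbabbb$
11

Derivation:
All 12 rotations (rotation i = S[i:]+S[:i]):
  rot[0] = bbbbabaaaaa$
  rot[1] = bbbabaaaaa$b
  rot[2] = bbabaaaaa$bb
  rot[3] = babaaaaa$bbb
  rot[4] = abaaaaa$bbbb
  rot[5] = baaaaa$bbbba
  rot[6] = aaaaa$bbbbab
  rot[7] = aaaa$bbbbaba
  rot[8] = aaa$bbbbabaa
  rot[9] = aa$bbbbabaaa
  rot[10] = a$bbbbabaaaa
  rot[11] = $bbbbabaaaaa
Sorted (with $ < everything):
  sorted[0] = $bbbbabaaaaa  (last char: 'a')
  sorted[1] = a$bbbbabaaaa  (last char: 'a')
  sorted[2] = aa$bbbbabaaa  (last char: 'a')
  sorted[3] = aaa$bbbbabaa  (last char: 'a')
  sorted[4] = aaaa$bbbbaba  (last char: 'a')
  sorted[5] = aaaaa$bbbbab  (last char: 'b')
  sorted[6] = abaaaaa$bbbb  (last char: 'b')
  sorted[7] = baaaaa$bbbba  (last char: 'a')
  sorted[8] = babaaaaa$bbb  (last char: 'b')
  sorted[9] = bbabaaaaa$bb  (last char: 'b')
  sorted[10] = bbbabaaaaa$b  (last char: 'b')
  sorted[11] = bbbbabaaaaa$  (last char: '$')
Last column: aaaaabbabbb$
Original string S is at sorted index 11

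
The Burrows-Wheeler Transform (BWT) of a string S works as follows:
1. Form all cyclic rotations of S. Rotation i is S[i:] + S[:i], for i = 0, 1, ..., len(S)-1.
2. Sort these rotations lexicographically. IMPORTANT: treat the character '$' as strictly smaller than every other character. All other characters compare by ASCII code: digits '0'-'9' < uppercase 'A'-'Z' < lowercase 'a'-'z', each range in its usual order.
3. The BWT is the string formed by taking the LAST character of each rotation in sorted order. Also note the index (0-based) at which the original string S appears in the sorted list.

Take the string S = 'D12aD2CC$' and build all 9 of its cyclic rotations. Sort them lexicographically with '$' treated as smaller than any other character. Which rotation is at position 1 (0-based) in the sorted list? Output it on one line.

All 9 rotations (rotation i = S[i:]+S[:i]):
  rot[0] = D12aD2CC$
  rot[1] = 12aD2CC$D
  rot[2] = 2aD2CC$D1
  rot[3] = aD2CC$D12
  rot[4] = D2CC$D12a
  rot[5] = 2CC$D12aD
  rot[6] = CC$D12aD2
  rot[7] = C$D12aD2C
  rot[8] = $D12aD2CC
Sorted (with $ < everything):
  sorted[0] = $D12aD2CC
  sorted[1] = 12aD2CC$D
  sorted[2] = 2CC$D12aD
  sorted[3] = 2aD2CC$D1
  sorted[4] = C$D12aD2C
  sorted[5] = CC$D12aD2
  sorted[6] = D12aD2CC$
  sorted[7] = D2CC$D12a
  sorted[8] = aD2CC$D12
sorted[1] = 12aD2CC$D

Answer: 12aD2CC$D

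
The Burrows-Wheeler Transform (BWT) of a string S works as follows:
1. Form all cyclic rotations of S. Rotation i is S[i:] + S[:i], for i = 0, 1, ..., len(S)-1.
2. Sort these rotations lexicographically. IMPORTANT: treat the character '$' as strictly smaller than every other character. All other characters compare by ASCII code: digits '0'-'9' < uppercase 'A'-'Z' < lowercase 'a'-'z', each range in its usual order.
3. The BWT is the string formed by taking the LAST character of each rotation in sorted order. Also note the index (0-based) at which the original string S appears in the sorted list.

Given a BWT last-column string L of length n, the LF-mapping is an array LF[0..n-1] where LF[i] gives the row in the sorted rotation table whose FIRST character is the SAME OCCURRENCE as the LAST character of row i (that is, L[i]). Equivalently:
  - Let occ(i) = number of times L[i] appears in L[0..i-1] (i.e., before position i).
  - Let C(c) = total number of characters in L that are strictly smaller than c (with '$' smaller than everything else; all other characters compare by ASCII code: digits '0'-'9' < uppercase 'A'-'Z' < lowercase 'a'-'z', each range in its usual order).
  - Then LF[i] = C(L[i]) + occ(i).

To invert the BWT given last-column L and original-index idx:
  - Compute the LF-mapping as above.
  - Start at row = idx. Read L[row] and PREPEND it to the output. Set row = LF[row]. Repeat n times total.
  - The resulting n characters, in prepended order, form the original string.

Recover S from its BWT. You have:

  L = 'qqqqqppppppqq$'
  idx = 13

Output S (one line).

LF mapping: 7 8 9 10 11 1 2 3 4 5 6 12 13 0
Walk LF starting at row 13, prepending L[row]:
  step 1: row=13, L[13]='$', prepend. Next row=LF[13]=0
  step 2: row=0, L[0]='q', prepend. Next row=LF[0]=7
  step 3: row=7, L[7]='p', prepend. Next row=LF[7]=3
  step 4: row=3, L[3]='q', prepend. Next row=LF[3]=10
  step 5: row=10, L[10]='p', prepend. Next row=LF[10]=6
  step 6: row=6, L[6]='p', prepend. Next row=LF[6]=2
  step 7: row=2, L[2]='q', prepend. Next row=LF[2]=9
  step 8: row=9, L[9]='p', prepend. Next row=LF[9]=5
  step 9: row=5, L[5]='p', prepend. Next row=LF[5]=1
  step 10: row=1, L[1]='q', prepend. Next row=LF[1]=8
  step 11: row=8, L[8]='p', prepend. Next row=LF[8]=4
  step 12: row=4, L[4]='q', prepend. Next row=LF[4]=11
  step 13: row=11, L[11]='q', prepend. Next row=LF[11]=12
  step 14: row=12, L[12]='q', prepend. Next row=LF[12]=13
Reversed output: qqqpqppqppqpq$

Answer: qqqpqppqppqpq$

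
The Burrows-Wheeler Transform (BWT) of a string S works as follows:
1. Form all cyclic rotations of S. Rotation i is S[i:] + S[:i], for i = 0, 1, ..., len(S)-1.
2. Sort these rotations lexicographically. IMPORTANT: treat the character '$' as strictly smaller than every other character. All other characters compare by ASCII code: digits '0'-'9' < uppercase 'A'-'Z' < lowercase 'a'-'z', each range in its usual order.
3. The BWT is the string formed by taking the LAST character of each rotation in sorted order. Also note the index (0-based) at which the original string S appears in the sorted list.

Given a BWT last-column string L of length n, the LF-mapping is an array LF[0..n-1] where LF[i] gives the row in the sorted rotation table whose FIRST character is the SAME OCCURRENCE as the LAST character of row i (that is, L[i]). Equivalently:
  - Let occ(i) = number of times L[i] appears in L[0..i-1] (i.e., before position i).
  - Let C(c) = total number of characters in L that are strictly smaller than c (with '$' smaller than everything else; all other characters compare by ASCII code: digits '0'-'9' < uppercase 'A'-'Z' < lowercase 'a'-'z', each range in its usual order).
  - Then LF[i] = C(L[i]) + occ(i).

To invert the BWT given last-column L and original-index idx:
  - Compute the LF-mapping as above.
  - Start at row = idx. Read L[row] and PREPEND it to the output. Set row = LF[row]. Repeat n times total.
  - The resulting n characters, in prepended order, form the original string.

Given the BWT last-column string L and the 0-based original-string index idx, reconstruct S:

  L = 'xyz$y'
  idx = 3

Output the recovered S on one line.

Answer: yzyx$

Derivation:
LF mapping: 1 2 4 0 3
Walk LF starting at row 3, prepending L[row]:
  step 1: row=3, L[3]='$', prepend. Next row=LF[3]=0
  step 2: row=0, L[0]='x', prepend. Next row=LF[0]=1
  step 3: row=1, L[1]='y', prepend. Next row=LF[1]=2
  step 4: row=2, L[2]='z', prepend. Next row=LF[2]=4
  step 5: row=4, L[4]='y', prepend. Next row=LF[4]=3
Reversed output: yzyx$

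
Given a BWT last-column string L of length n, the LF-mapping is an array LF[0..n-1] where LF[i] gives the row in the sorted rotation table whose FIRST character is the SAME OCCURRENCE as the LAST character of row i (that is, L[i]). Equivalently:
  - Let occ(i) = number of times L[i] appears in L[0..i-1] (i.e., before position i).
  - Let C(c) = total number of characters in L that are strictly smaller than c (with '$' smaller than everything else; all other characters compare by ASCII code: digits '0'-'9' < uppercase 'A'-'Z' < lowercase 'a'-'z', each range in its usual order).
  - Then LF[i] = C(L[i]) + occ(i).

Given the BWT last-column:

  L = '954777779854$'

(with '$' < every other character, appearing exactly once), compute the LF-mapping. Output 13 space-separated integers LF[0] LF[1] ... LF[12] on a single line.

Char counts: '$':1, '4':2, '5':2, '7':5, '8':1, '9':2
C (first-col start): C('$')=0, C('4')=1, C('5')=3, C('7')=5, C('8')=10, C('9')=11
L[0]='9': occ=0, LF[0]=C('9')+0=11+0=11
L[1]='5': occ=0, LF[1]=C('5')+0=3+0=3
L[2]='4': occ=0, LF[2]=C('4')+0=1+0=1
L[3]='7': occ=0, LF[3]=C('7')+0=5+0=5
L[4]='7': occ=1, LF[4]=C('7')+1=5+1=6
L[5]='7': occ=2, LF[5]=C('7')+2=5+2=7
L[6]='7': occ=3, LF[6]=C('7')+3=5+3=8
L[7]='7': occ=4, LF[7]=C('7')+4=5+4=9
L[8]='9': occ=1, LF[8]=C('9')+1=11+1=12
L[9]='8': occ=0, LF[9]=C('8')+0=10+0=10
L[10]='5': occ=1, LF[10]=C('5')+1=3+1=4
L[11]='4': occ=1, LF[11]=C('4')+1=1+1=2
L[12]='$': occ=0, LF[12]=C('$')+0=0+0=0

Answer: 11 3 1 5 6 7 8 9 12 10 4 2 0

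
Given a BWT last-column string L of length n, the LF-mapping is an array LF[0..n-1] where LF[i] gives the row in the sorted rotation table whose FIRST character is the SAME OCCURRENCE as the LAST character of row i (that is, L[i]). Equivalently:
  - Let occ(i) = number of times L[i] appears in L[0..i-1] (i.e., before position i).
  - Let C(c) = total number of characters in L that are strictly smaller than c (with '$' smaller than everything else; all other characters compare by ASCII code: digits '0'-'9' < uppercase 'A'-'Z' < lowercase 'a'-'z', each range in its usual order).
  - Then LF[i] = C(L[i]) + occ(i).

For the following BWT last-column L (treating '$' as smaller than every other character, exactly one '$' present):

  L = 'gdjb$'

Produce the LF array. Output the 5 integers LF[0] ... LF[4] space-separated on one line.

Char counts: '$':1, 'b':1, 'd':1, 'g':1, 'j':1
C (first-col start): C('$')=0, C('b')=1, C('d')=2, C('g')=3, C('j')=4
L[0]='g': occ=0, LF[0]=C('g')+0=3+0=3
L[1]='d': occ=0, LF[1]=C('d')+0=2+0=2
L[2]='j': occ=0, LF[2]=C('j')+0=4+0=4
L[3]='b': occ=0, LF[3]=C('b')+0=1+0=1
L[4]='$': occ=0, LF[4]=C('$')+0=0+0=0

Answer: 3 2 4 1 0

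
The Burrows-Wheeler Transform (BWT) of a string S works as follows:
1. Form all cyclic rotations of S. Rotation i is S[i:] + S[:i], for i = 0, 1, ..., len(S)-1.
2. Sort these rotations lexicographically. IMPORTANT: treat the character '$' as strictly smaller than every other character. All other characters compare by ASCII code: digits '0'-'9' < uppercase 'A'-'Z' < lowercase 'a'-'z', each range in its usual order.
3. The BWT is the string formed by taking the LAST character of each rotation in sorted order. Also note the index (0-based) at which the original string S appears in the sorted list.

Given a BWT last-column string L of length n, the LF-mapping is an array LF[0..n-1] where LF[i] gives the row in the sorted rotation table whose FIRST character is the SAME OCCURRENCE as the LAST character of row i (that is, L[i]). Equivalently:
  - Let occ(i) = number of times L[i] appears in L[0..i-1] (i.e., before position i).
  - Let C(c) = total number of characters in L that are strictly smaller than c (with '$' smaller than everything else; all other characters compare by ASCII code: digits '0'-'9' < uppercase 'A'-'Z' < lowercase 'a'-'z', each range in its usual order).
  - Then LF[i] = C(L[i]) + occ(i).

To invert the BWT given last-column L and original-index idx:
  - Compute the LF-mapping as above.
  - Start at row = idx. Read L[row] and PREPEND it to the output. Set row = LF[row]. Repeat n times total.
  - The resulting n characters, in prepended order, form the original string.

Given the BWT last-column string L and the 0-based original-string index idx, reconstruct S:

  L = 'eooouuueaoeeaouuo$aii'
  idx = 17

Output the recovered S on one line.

Answer: ueeoaoaueoaiuooiuoue$

Derivation:
LF mapping: 4 10 11 12 16 17 18 5 1 13 6 7 2 14 19 20 15 0 3 8 9
Walk LF starting at row 17, prepending L[row]:
  step 1: row=17, L[17]='$', prepend. Next row=LF[17]=0
  step 2: row=0, L[0]='e', prepend. Next row=LF[0]=4
  step 3: row=4, L[4]='u', prepend. Next row=LF[4]=16
  step 4: row=16, L[16]='o', prepend. Next row=LF[16]=15
  step 5: row=15, L[15]='u', prepend. Next row=LF[15]=20
  step 6: row=20, L[20]='i', prepend. Next row=LF[20]=9
  step 7: row=9, L[9]='o', prepend. Next row=LF[9]=13
  step 8: row=13, L[13]='o', prepend. Next row=LF[13]=14
  step 9: row=14, L[14]='u', prepend. Next row=LF[14]=19
  step 10: row=19, L[19]='i', prepend. Next row=LF[19]=8
  step 11: row=8, L[8]='a', prepend. Next row=LF[8]=1
  step 12: row=1, L[1]='o', prepend. Next row=LF[1]=10
  step 13: row=10, L[10]='e', prepend. Next row=LF[10]=6
  step 14: row=6, L[6]='u', prepend. Next row=LF[6]=18
  step 15: row=18, L[18]='a', prepend. Next row=LF[18]=3
  step 16: row=3, L[3]='o', prepend. Next row=LF[3]=12
  step 17: row=12, L[12]='a', prepend. Next row=LF[12]=2
  step 18: row=2, L[2]='o', prepend. Next row=LF[2]=11
  step 19: row=11, L[11]='e', prepend. Next row=LF[11]=7
  step 20: row=7, L[7]='e', prepend. Next row=LF[7]=5
  step 21: row=5, L[5]='u', prepend. Next row=LF[5]=17
Reversed output: ueeoaoaueoaiuooiuoue$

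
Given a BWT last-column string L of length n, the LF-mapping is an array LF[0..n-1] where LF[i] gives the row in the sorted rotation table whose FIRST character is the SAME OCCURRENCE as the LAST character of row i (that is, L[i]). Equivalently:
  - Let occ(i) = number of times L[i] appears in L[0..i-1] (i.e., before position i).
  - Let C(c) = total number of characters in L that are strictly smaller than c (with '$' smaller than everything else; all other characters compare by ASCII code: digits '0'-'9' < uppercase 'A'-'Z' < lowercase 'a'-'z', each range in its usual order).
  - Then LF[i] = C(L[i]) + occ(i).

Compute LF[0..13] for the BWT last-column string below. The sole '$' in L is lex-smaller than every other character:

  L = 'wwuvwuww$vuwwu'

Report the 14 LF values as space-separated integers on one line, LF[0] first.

Answer: 7 8 1 5 9 2 10 11 0 6 3 12 13 4

Derivation:
Char counts: '$':1, 'u':4, 'v':2, 'w':7
C (first-col start): C('$')=0, C('u')=1, C('v')=5, C('w')=7
L[0]='w': occ=0, LF[0]=C('w')+0=7+0=7
L[1]='w': occ=1, LF[1]=C('w')+1=7+1=8
L[2]='u': occ=0, LF[2]=C('u')+0=1+0=1
L[3]='v': occ=0, LF[3]=C('v')+0=5+0=5
L[4]='w': occ=2, LF[4]=C('w')+2=7+2=9
L[5]='u': occ=1, LF[5]=C('u')+1=1+1=2
L[6]='w': occ=3, LF[6]=C('w')+3=7+3=10
L[7]='w': occ=4, LF[7]=C('w')+4=7+4=11
L[8]='$': occ=0, LF[8]=C('$')+0=0+0=0
L[9]='v': occ=1, LF[9]=C('v')+1=5+1=6
L[10]='u': occ=2, LF[10]=C('u')+2=1+2=3
L[11]='w': occ=5, LF[11]=C('w')+5=7+5=12
L[12]='w': occ=6, LF[12]=C('w')+6=7+6=13
L[13]='u': occ=3, LF[13]=C('u')+3=1+3=4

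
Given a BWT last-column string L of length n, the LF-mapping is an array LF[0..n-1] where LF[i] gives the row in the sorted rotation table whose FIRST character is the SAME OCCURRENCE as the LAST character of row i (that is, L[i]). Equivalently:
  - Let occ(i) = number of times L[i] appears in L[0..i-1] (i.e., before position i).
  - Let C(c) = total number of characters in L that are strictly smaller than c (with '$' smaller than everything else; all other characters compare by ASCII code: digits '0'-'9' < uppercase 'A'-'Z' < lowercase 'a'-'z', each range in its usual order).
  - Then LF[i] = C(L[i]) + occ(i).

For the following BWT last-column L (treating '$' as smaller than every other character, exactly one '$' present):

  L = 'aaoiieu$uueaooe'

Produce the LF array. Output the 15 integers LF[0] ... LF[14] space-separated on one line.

Answer: 1 2 9 7 8 4 12 0 13 14 5 3 10 11 6

Derivation:
Char counts: '$':1, 'a':3, 'e':3, 'i':2, 'o':3, 'u':3
C (first-col start): C('$')=0, C('a')=1, C('e')=4, C('i')=7, C('o')=9, C('u')=12
L[0]='a': occ=0, LF[0]=C('a')+0=1+0=1
L[1]='a': occ=1, LF[1]=C('a')+1=1+1=2
L[2]='o': occ=0, LF[2]=C('o')+0=9+0=9
L[3]='i': occ=0, LF[3]=C('i')+0=7+0=7
L[4]='i': occ=1, LF[4]=C('i')+1=7+1=8
L[5]='e': occ=0, LF[5]=C('e')+0=4+0=4
L[6]='u': occ=0, LF[6]=C('u')+0=12+0=12
L[7]='$': occ=0, LF[7]=C('$')+0=0+0=0
L[8]='u': occ=1, LF[8]=C('u')+1=12+1=13
L[9]='u': occ=2, LF[9]=C('u')+2=12+2=14
L[10]='e': occ=1, LF[10]=C('e')+1=4+1=5
L[11]='a': occ=2, LF[11]=C('a')+2=1+2=3
L[12]='o': occ=1, LF[12]=C('o')+1=9+1=10
L[13]='o': occ=2, LF[13]=C('o')+2=9+2=11
L[14]='e': occ=2, LF[14]=C('e')+2=4+2=6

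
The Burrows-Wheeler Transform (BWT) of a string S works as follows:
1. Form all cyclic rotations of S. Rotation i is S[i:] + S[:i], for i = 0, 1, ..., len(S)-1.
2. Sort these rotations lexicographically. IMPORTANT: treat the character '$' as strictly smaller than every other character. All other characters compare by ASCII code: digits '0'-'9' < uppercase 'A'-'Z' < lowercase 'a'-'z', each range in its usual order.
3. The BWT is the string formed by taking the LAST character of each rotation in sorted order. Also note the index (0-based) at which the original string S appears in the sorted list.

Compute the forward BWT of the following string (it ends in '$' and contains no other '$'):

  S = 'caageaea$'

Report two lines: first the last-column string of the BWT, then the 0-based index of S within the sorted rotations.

All 9 rotations (rotation i = S[i:]+S[:i]):
  rot[0] = caageaea$
  rot[1] = aageaea$c
  rot[2] = ageaea$ca
  rot[3] = geaea$caa
  rot[4] = eaea$caag
  rot[5] = aea$caage
  rot[6] = ea$caagea
  rot[7] = a$caageae
  rot[8] = $caageaea
Sorted (with $ < everything):
  sorted[0] = $caageaea  (last char: 'a')
  sorted[1] = a$caageae  (last char: 'e')
  sorted[2] = aageaea$c  (last char: 'c')
  sorted[3] = aea$caage  (last char: 'e')
  sorted[4] = ageaea$ca  (last char: 'a')
  sorted[5] = caageaea$  (last char: '$')
  sorted[6] = ea$caagea  (last char: 'a')
  sorted[7] = eaea$caag  (last char: 'g')
  sorted[8] = geaea$caa  (last char: 'a')
Last column: aecea$aga
Original string S is at sorted index 5

Answer: aecea$aga
5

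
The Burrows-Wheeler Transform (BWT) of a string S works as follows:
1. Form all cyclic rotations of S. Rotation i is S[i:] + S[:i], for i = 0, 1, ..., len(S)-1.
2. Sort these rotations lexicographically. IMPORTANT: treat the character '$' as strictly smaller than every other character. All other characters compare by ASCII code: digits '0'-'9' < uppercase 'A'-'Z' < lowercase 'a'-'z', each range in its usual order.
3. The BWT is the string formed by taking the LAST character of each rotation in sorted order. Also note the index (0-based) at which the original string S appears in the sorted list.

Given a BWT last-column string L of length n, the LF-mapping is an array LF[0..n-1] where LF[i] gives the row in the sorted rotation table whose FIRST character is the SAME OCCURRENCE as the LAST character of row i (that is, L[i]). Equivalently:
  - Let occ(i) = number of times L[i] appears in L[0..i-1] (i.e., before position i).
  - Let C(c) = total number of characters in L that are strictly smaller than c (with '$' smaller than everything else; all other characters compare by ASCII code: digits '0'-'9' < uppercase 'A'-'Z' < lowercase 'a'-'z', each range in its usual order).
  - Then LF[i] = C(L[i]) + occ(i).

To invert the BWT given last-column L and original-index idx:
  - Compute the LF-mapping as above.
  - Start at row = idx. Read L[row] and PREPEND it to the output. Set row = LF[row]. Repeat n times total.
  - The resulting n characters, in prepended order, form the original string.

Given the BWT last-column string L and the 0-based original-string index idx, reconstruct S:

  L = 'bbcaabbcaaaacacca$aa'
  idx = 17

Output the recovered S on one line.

LF mapping: 11 12 15 1 2 13 14 16 3 4 5 6 17 7 18 19 8 0 9 10
Walk LF starting at row 17, prepending L[row]:
  step 1: row=17, L[17]='$', prepend. Next row=LF[17]=0
  step 2: row=0, L[0]='b', prepend. Next row=LF[0]=11
  step 3: row=11, L[11]='a', prepend. Next row=LF[11]=6
  step 4: row=6, L[6]='b', prepend. Next row=LF[6]=14
  step 5: row=14, L[14]='c', prepend. Next row=LF[14]=18
  step 6: row=18, L[18]='a', prepend. Next row=LF[18]=9
  step 7: row=9, L[9]='a', prepend. Next row=LF[9]=4
  step 8: row=4, L[4]='a', prepend. Next row=LF[4]=2
  step 9: row=2, L[2]='c', prepend. Next row=LF[2]=15
  step 10: row=15, L[15]='c', prepend. Next row=LF[15]=19
  step 11: row=19, L[19]='a', prepend. Next row=LF[19]=10
  step 12: row=10, L[10]='a', prepend. Next row=LF[10]=5
  step 13: row=5, L[5]='b', prepend. Next row=LF[5]=13
  step 14: row=13, L[13]='a', prepend. Next row=LF[13]=7
  step 15: row=7, L[7]='c', prepend. Next row=LF[7]=16
  step 16: row=16, L[16]='a', prepend. Next row=LF[16]=8
  step 17: row=8, L[8]='a', prepend. Next row=LF[8]=3
  step 18: row=3, L[3]='a', prepend. Next row=LF[3]=1
  step 19: row=1, L[1]='b', prepend. Next row=LF[1]=12
  step 20: row=12, L[12]='c', prepend. Next row=LF[12]=17
Reversed output: cbaaacabaaccaaacbab$

Answer: cbaaacabaaccaaacbab$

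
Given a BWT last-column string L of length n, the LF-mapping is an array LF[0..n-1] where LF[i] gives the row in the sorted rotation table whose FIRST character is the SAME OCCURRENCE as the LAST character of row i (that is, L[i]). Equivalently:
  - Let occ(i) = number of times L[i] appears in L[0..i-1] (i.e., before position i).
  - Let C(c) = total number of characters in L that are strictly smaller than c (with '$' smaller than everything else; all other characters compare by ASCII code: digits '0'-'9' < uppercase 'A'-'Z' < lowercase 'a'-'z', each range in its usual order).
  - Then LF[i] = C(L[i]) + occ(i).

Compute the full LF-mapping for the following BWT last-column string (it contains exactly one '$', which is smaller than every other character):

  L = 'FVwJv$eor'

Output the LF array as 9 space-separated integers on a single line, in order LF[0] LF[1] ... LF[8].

Char counts: '$':1, 'F':1, 'J':1, 'V':1, 'e':1, 'o':1, 'r':1, 'v':1, 'w':1
C (first-col start): C('$')=0, C('F')=1, C('J')=2, C('V')=3, C('e')=4, C('o')=5, C('r')=6, C('v')=7, C('w')=8
L[0]='F': occ=0, LF[0]=C('F')+0=1+0=1
L[1]='V': occ=0, LF[1]=C('V')+0=3+0=3
L[2]='w': occ=0, LF[2]=C('w')+0=8+0=8
L[3]='J': occ=0, LF[3]=C('J')+0=2+0=2
L[4]='v': occ=0, LF[4]=C('v')+0=7+0=7
L[5]='$': occ=0, LF[5]=C('$')+0=0+0=0
L[6]='e': occ=0, LF[6]=C('e')+0=4+0=4
L[7]='o': occ=0, LF[7]=C('o')+0=5+0=5
L[8]='r': occ=0, LF[8]=C('r')+0=6+0=6

Answer: 1 3 8 2 7 0 4 5 6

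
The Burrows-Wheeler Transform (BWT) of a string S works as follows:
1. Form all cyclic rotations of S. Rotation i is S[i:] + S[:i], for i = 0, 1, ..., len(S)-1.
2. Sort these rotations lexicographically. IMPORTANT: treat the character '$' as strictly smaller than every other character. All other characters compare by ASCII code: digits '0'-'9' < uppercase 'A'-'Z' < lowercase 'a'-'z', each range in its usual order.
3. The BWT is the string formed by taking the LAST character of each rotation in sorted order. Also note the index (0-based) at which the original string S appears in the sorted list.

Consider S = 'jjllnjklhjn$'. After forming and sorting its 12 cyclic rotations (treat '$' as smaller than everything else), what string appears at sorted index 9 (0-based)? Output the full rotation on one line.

Answer: lnjklhjn$jjl

Derivation:
All 12 rotations (rotation i = S[i:]+S[:i]):
  rot[0] = jjllnjklhjn$
  rot[1] = jllnjklhjn$j
  rot[2] = llnjklhjn$jj
  rot[3] = lnjklhjn$jjl
  rot[4] = njklhjn$jjll
  rot[5] = jklhjn$jjlln
  rot[6] = klhjn$jjllnj
  rot[7] = lhjn$jjllnjk
  rot[8] = hjn$jjllnjkl
  rot[9] = jn$jjllnjklh
  rot[10] = n$jjllnjklhj
  rot[11] = $jjllnjklhjn
Sorted (with $ < everything):
  sorted[0] = $jjllnjklhjn
  sorted[1] = hjn$jjllnjkl
  sorted[2] = jjllnjklhjn$
  sorted[3] = jklhjn$jjlln
  sorted[4] = jllnjklhjn$j
  sorted[5] = jn$jjllnjklh
  sorted[6] = klhjn$jjllnj
  sorted[7] = lhjn$jjllnjk
  sorted[8] = llnjklhjn$jj
  sorted[9] = lnjklhjn$jjl
  sorted[10] = n$jjllnjklhj
  sorted[11] = njklhjn$jjll
sorted[9] = lnjklhjn$jjl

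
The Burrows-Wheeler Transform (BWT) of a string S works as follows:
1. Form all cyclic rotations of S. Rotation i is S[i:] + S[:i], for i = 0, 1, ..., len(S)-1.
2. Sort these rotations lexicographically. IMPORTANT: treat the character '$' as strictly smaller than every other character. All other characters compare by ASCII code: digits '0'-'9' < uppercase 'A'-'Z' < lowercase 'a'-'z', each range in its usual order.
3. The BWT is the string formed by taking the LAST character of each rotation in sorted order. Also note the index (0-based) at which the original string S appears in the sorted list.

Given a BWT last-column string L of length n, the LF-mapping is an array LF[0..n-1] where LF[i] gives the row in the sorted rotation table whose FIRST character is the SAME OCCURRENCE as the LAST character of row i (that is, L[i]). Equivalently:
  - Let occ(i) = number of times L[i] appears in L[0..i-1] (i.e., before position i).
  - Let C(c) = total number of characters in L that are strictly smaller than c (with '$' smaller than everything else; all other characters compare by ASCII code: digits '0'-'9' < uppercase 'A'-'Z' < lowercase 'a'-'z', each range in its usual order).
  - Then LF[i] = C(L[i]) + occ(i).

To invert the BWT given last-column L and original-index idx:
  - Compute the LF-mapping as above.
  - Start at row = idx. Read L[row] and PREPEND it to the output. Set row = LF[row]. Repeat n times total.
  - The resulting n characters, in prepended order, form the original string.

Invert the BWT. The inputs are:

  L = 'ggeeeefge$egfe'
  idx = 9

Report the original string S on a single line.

Answer: fgeggeeeeefeg$

Derivation:
LF mapping: 10 11 1 2 3 4 8 12 5 0 6 13 9 7
Walk LF starting at row 9, prepending L[row]:
  step 1: row=9, L[9]='$', prepend. Next row=LF[9]=0
  step 2: row=0, L[0]='g', prepend. Next row=LF[0]=10
  step 3: row=10, L[10]='e', prepend. Next row=LF[10]=6
  step 4: row=6, L[6]='f', prepend. Next row=LF[6]=8
  step 5: row=8, L[8]='e', prepend. Next row=LF[8]=5
  step 6: row=5, L[5]='e', prepend. Next row=LF[5]=4
  step 7: row=4, L[4]='e', prepend. Next row=LF[4]=3
  step 8: row=3, L[3]='e', prepend. Next row=LF[3]=2
  step 9: row=2, L[2]='e', prepend. Next row=LF[2]=1
  step 10: row=1, L[1]='g', prepend. Next row=LF[1]=11
  step 11: row=11, L[11]='g', prepend. Next row=LF[11]=13
  step 12: row=13, L[13]='e', prepend. Next row=LF[13]=7
  step 13: row=7, L[7]='g', prepend. Next row=LF[7]=12
  step 14: row=12, L[12]='f', prepend. Next row=LF[12]=9
Reversed output: fgeggeeeeefeg$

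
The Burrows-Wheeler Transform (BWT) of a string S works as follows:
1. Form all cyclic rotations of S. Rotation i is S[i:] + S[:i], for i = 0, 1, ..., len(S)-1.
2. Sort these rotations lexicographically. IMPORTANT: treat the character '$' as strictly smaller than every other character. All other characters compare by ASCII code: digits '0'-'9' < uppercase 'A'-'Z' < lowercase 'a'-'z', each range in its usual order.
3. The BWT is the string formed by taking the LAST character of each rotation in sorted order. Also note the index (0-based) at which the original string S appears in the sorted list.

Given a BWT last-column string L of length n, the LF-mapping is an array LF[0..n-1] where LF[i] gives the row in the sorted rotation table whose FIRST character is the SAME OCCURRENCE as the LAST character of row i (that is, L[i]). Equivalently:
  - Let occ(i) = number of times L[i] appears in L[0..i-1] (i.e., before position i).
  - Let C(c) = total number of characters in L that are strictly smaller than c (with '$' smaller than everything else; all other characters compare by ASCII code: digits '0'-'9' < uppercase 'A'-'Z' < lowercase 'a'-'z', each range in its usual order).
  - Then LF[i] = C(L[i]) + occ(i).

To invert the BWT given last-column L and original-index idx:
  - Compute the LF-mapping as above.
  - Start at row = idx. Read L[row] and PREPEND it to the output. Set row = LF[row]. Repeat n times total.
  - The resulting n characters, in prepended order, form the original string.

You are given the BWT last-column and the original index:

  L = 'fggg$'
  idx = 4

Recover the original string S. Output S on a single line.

LF mapping: 1 2 3 4 0
Walk LF starting at row 4, prepending L[row]:
  step 1: row=4, L[4]='$', prepend. Next row=LF[4]=0
  step 2: row=0, L[0]='f', prepend. Next row=LF[0]=1
  step 3: row=1, L[1]='g', prepend. Next row=LF[1]=2
  step 4: row=2, L[2]='g', prepend. Next row=LF[2]=3
  step 5: row=3, L[3]='g', prepend. Next row=LF[3]=4
Reversed output: gggf$

Answer: gggf$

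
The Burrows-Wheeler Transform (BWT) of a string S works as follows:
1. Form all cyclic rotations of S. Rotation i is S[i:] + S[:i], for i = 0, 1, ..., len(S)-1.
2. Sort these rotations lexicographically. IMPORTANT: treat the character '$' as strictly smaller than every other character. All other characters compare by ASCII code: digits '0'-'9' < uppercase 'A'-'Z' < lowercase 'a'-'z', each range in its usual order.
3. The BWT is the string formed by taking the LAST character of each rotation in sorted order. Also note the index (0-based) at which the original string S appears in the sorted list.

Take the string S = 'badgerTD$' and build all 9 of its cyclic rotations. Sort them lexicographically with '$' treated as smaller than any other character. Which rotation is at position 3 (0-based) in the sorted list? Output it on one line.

All 9 rotations (rotation i = S[i:]+S[:i]):
  rot[0] = badgerTD$
  rot[1] = adgerTD$b
  rot[2] = dgerTD$ba
  rot[3] = gerTD$bad
  rot[4] = erTD$badg
  rot[5] = rTD$badge
  rot[6] = TD$badger
  rot[7] = D$badgerT
  rot[8] = $badgerTD
Sorted (with $ < everything):
  sorted[0] = $badgerTD
  sorted[1] = D$badgerT
  sorted[2] = TD$badger
  sorted[3] = adgerTD$b
  sorted[4] = badgerTD$
  sorted[5] = dgerTD$ba
  sorted[6] = erTD$badg
  sorted[7] = gerTD$bad
  sorted[8] = rTD$badge
sorted[3] = adgerTD$b

Answer: adgerTD$b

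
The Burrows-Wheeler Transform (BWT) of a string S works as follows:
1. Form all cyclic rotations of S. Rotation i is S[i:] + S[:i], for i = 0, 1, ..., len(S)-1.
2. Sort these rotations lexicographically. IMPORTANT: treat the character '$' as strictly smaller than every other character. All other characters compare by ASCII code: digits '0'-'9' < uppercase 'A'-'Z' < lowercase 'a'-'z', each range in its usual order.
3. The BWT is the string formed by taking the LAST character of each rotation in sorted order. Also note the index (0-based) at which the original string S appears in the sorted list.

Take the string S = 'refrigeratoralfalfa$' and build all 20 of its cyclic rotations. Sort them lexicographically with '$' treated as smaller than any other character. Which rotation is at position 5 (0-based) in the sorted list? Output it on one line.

All 20 rotations (rotation i = S[i:]+S[:i]):
  rot[0] = refrigeratoralfalfa$
  rot[1] = efrigeratoralfalfa$r
  rot[2] = frigeratoralfalfa$re
  rot[3] = rigeratoralfalfa$ref
  rot[4] = igeratoralfalfa$refr
  rot[5] = geratoralfalfa$refri
  rot[6] = eratoralfalfa$refrig
  rot[7] = ratoralfalfa$refrige
  rot[8] = atoralfalfa$refriger
  rot[9] = toralfalfa$refrigera
  rot[10] = oralfalfa$refrigerat
  rot[11] = ralfalfa$refrigerato
  rot[12] = alfalfa$refrigerator
  rot[13] = lfalfa$refrigeratora
  rot[14] = falfa$refrigeratoral
  rot[15] = alfa$refrigeratoralf
  rot[16] = lfa$refrigeratoralfa
  rot[17] = fa$refrigeratoralfal
  rot[18] = a$refrigeratoralfalf
  rot[19] = $refrigeratoralfalfa
Sorted (with $ < everything):
  sorted[0] = $refrigeratoralfalfa
  sorted[1] = a$refrigeratoralfalf
  sorted[2] = alfa$refrigeratoralf
  sorted[3] = alfalfa$refrigerator
  sorted[4] = atoralfalfa$refriger
  sorted[5] = efrigeratoralfalfa$r
  sorted[6] = eratoralfalfa$refrig
  sorted[7] = fa$refrigeratoralfal
  sorted[8] = falfa$refrigeratoral
  sorted[9] = frigeratoralfalfa$re
  sorted[10] = geratoralfalfa$refri
  sorted[11] = igeratoralfalfa$refr
  sorted[12] = lfa$refrigeratoralfa
  sorted[13] = lfalfa$refrigeratora
  sorted[14] = oralfalfa$refrigerat
  sorted[15] = ralfalfa$refrigerato
  sorted[16] = ratoralfalfa$refrige
  sorted[17] = refrigeratoralfalfa$
  sorted[18] = rigeratoralfalfa$ref
  sorted[19] = toralfalfa$refrigera
sorted[5] = efrigeratoralfalfa$r

Answer: efrigeratoralfalfa$r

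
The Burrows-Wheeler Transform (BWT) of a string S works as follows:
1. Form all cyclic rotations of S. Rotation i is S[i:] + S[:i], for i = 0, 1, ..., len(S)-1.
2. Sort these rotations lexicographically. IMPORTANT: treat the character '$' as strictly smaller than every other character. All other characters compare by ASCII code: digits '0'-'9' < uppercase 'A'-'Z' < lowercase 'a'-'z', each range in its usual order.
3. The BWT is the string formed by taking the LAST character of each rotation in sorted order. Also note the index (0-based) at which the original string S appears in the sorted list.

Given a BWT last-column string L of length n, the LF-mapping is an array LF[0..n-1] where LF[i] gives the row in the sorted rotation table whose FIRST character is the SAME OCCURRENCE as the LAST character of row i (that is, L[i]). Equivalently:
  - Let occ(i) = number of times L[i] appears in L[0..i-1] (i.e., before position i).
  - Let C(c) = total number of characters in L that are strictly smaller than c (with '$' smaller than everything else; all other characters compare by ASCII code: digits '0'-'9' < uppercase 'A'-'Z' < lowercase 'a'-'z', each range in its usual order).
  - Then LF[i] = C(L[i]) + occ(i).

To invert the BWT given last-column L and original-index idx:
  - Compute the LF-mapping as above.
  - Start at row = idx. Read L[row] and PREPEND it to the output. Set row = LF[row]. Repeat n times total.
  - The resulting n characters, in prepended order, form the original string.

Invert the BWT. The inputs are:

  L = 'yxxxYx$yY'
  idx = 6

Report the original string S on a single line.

LF mapping: 7 3 4 5 1 6 0 8 2
Walk LF starting at row 6, prepending L[row]:
  step 1: row=6, L[6]='$', prepend. Next row=LF[6]=0
  step 2: row=0, L[0]='y', prepend. Next row=LF[0]=7
  step 3: row=7, L[7]='y', prepend. Next row=LF[7]=8
  step 4: row=8, L[8]='Y', prepend. Next row=LF[8]=2
  step 5: row=2, L[2]='x', prepend. Next row=LF[2]=4
  step 6: row=4, L[4]='Y', prepend. Next row=LF[4]=1
  step 7: row=1, L[1]='x', prepend. Next row=LF[1]=3
  step 8: row=3, L[3]='x', prepend. Next row=LF[3]=5
  step 9: row=5, L[5]='x', prepend. Next row=LF[5]=6
Reversed output: xxxYxYyy$

Answer: xxxYxYyy$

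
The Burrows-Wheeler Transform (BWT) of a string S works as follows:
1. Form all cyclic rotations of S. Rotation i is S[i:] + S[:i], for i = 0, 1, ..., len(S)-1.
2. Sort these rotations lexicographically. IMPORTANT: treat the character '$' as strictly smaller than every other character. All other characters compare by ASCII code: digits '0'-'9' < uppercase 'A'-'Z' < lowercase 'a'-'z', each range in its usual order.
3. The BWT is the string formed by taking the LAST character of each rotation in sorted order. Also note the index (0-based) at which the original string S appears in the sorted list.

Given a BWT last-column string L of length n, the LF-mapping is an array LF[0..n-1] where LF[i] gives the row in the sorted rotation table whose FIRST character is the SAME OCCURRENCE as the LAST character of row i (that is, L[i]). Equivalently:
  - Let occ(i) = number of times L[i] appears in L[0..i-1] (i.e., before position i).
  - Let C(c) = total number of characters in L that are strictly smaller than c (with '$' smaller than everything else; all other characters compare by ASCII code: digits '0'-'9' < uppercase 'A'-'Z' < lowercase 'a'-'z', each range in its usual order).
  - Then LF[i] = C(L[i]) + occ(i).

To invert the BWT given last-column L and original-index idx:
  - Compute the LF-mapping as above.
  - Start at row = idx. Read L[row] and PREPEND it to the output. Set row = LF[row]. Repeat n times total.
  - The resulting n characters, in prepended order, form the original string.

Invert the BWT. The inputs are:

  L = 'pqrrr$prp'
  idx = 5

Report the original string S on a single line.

LF mapping: 1 4 5 6 7 0 2 8 3
Walk LF starting at row 5, prepending L[row]:
  step 1: row=5, L[5]='$', prepend. Next row=LF[5]=0
  step 2: row=0, L[0]='p', prepend. Next row=LF[0]=1
  step 3: row=1, L[1]='q', prepend. Next row=LF[1]=4
  step 4: row=4, L[4]='r', prepend. Next row=LF[4]=7
  step 5: row=7, L[7]='r', prepend. Next row=LF[7]=8
  step 6: row=8, L[8]='p', prepend. Next row=LF[8]=3
  step 7: row=3, L[3]='r', prepend. Next row=LF[3]=6
  step 8: row=6, L[6]='p', prepend. Next row=LF[6]=2
  step 9: row=2, L[2]='r', prepend. Next row=LF[2]=5
Reversed output: rprprrqp$

Answer: rprprrqp$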